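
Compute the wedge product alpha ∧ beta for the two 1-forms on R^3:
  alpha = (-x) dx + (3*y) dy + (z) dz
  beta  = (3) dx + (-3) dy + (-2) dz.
alpha ∧ beta = (3*x - 9*y) dx ∧ dy + (2*x - 3*z) dx ∧ dz + (-6*y + 3*z) dy ∧ dz

Distribute the wedge, using dx_i ∧ dx_j = -dx_j ∧ dx_i and dx_i ∧ dx_i = 0. For each pair (i, j) with i < j, the coefficient of dx_i ∧ dx_j in alpha ∧ beta is (alpha_i * beta_j - alpha_j * beta_i). Collecting: alpha ∧ beta = (3*x - 9*y) dx ∧ dy + (2*x - 3*z) dx ∧ dz + (-6*y + 3*z) dy ∧ dz.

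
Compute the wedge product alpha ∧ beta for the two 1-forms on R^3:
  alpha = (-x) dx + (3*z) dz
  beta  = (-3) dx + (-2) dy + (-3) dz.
alpha ∧ beta = (2*x) dx ∧ dy + (3*x + 9*z) dx ∧ dz + (6*z) dy ∧ dz

Distribute the wedge, using dx_i ∧ dx_j = -dx_j ∧ dx_i and dx_i ∧ dx_i = 0. For each pair (i, j) with i < j, the coefficient of dx_i ∧ dx_j in alpha ∧ beta is (alpha_i * beta_j - alpha_j * beta_i). Collecting: alpha ∧ beta = (2*x) dx ∧ dy + (3*x + 9*z) dx ∧ dz + (6*z) dy ∧ dz.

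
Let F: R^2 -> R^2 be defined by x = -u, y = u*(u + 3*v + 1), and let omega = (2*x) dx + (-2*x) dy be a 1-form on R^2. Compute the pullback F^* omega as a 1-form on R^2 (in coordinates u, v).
F^* omega = (2*u*(2*u + 3*v + 2)) du + (6*u^2) dv

Using F^*(f dg) = (f ∘ F) d(g ∘ F), substitute each coordinate x_i by F_i(u, v) in f_i, and replace dx_i by d F_i = (∂F_i/∂u) du + (∂F_i/∂v) dv.
  For the x component: f_1(F) = -2*u; d F_1 = (-1) du + (0) dv
  For the y component: f_2(F) = 2*u; d F_2 = (2*u + 3*v + 1) du + (3*u) dv
Combining and collecting du, dv coefficients:
  coeff of du: 2*u*(2*u + 3*v + 2)
  coeff of dv: 6*u^2
F^* omega = (2*u*(2*u + 3*v + 2)) du + (6*u^2) dv.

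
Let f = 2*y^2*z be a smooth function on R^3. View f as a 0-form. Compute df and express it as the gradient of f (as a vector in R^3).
df = (0) dx + (4*y*z) dy + (2*y^2) dz; grad f = (0, 4*y*z, 2*y^2)

For a 0-form f, d f = (∂f/∂x) dx + (∂f/∂y) dy + (∂f/∂z) dz. The components of the vector representation are exactly the entries of grad f in Cartesian coordinates:
  ∂f/∂x = 0
  ∂f/∂y = 4*y*z
  ∂f/∂z = 2*y^2.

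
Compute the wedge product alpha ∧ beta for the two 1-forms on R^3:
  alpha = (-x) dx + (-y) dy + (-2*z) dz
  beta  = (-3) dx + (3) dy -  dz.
alpha ∧ beta = (-3*x - 3*y) dx ∧ dy + (x - 6*z) dx ∧ dz + (y + 6*z) dy ∧ dz

Distribute the wedge, using dx_i ∧ dx_j = -dx_j ∧ dx_i and dx_i ∧ dx_i = 0. For each pair (i, j) with i < j, the coefficient of dx_i ∧ dx_j in alpha ∧ beta is (alpha_i * beta_j - alpha_j * beta_i). Collecting: alpha ∧ beta = (-3*x - 3*y) dx ∧ dy + (x - 6*z) dx ∧ dz + (y + 6*z) dy ∧ dz.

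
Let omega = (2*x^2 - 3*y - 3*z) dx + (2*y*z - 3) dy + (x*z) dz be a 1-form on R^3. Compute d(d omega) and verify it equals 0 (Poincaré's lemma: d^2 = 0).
d(d omega) = 0

Step 1: d omega = sum_{i<j} (∂f_j/∂x_i - ∂f_i/∂x_j) dx_i ∧ dx_j:
  coeff of dx ∧ dy: 3
  coeff of dx ∧ dz: z + 3
  coeff of dy ∧ dz: -2*y
Step 2: Apply d again to each 2-form coefficient. The only possible 3-form in R^3 is dx ∧ dy ∧ dz, with coefficient
  ∂(coeff of dy∧dz)/∂x - ∂(coeff of dx∧dz)/∂y + ∂(coeff of dx∧dy)/∂z
  = ∂/∂x (-2*y) - ∂/∂y (z + 3) + ∂/∂z (3).
Each of these terms simplifies to sums of mixed partials that cancel in pairs. The result is 0 (by equality of mixed partials for smooth functions — Schwarz / Clairaut).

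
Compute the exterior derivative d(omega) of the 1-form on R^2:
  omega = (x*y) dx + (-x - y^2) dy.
d(omega) = (-x - 1) dx ∧ dy

For a 1-form omega = sum_i f_i dx_i, the exterior derivative is
  d(omega) = sum_{i < j} (∂f_j/∂x_i - ∂f_i/∂x_j) dx_i ∧ dx_j.
  coefficient of dx ∧ dy: ∂f_2/∂x - ∂f_1/∂y = ∂(-x - y^2)/∂x - ∂(x*y)/∂y = -x - 1
Assembling: d(omega) = (-x - 1) dx ∧ dy.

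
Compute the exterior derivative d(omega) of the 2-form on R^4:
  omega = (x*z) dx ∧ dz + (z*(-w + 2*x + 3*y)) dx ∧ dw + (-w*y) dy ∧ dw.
d(omega) = (-3*z) dx ∧ dy ∧ dw + (w - 2*x - 3*y) dx ∧ dz ∧ dw

For a 2-form omega = sum_{i<j} g_{ij} dx_i ∧ dx_j, the exterior derivative is
  d(omega) = sum_{i<j} d(g_{ij}) ∧ dx_i ∧ dx_j = sum_{i<j, k} (∂g_{ij}/∂x_k) dx_k ∧ dx_i ∧ dx_j.
Expand each term, using dx_k ∧ dx_i ∧ dx_j = sgn(permutation) dx_{(a)} ∧ dx_{(b)} ∧ dx_{(c)} with (a < b < c) sorted:
  d(z*(-w + 2*x + 3*y)) includes (∂/∂y)(z*(-w + 2*x + 3*y)) dy = (3*z) dy, which multiplied by dx ∧ dw gives (-3*z) dx ∧ dy ∧ dw
  d(z*(-w + 2*x + 3*y)) includes (∂/∂z)(z*(-w + 2*x + 3*y)) dz = (-w + 2*x + 3*y) dz, which multiplied by dx ∧ dw gives (w - 2*x - 3*y) dx ∧ dz ∧ dw
Collecting like 3-forms: d(omega) = (-3*z) dx ∧ dy ∧ dw + (w - 2*x - 3*y) dx ∧ dz ∧ dw.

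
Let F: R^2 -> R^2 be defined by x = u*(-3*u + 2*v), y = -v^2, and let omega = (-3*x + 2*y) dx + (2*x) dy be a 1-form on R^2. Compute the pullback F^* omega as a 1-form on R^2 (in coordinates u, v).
F^* omega = (-54*u^3 + 54*u^2*v - 4*v^3) du + (18*u^3 - 12*u*v^2) dv

Using F^*(f dg) = (f ∘ F) d(g ∘ F), substitute each coordinate x_i by F_i(u, v) in f_i, and replace dx_i by d F_i = (∂F_i/∂u) du + (∂F_i/∂v) dv.
  For the x component: f_1(F) = 9*u^2 - 6*u*v - 2*v^2; d F_1 = (-6*u + 2*v) du + (2*u) dv
  For the y component: f_2(F) = 2*u*(-3*u + 2*v); d F_2 = (0) du + (-2*v) dv
Combining and collecting du, dv coefficients:
  coeff of du: -54*u^3 + 54*u^2*v - 4*v^3
  coeff of dv: 18*u^3 - 12*u*v^2
F^* omega = (-54*u^3 + 54*u^2*v - 4*v^3) du + (18*u^3 - 12*u*v^2) dv.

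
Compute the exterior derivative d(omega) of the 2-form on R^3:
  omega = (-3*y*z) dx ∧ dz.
d(omega) = (3*z) dx ∧ dy ∧ dz

For a 2-form omega = sum_{i<j} g_{ij} dx_i ∧ dx_j, the exterior derivative is
  d(omega) = sum_{i<j} d(g_{ij}) ∧ dx_i ∧ dx_j = sum_{i<j, k} (∂g_{ij}/∂x_k) dx_k ∧ dx_i ∧ dx_j.
Expand each term, using dx_k ∧ dx_i ∧ dx_j = sgn(permutation) dx_{(a)} ∧ dx_{(b)} ∧ dx_{(c)} with (a < b < c) sorted:
  d(-3*y*z) includes (∂/∂y)(-3*y*z) dy = (-3*z) dy, which multiplied by dx ∧ dz gives (3*z) dx ∧ dy ∧ dz
Collecting like 3-forms: d(omega) = (3*z) dx ∧ dy ∧ dz.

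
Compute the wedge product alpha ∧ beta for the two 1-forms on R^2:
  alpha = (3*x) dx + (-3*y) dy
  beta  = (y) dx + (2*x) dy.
alpha ∧ beta = (6*x^2 + 3*y^2) dx ∧ dy

Distribute the wedge, using dx_i ∧ dx_j = -dx_j ∧ dx_i and dx_i ∧ dx_i = 0. For each pair (i, j) with i < j, the coefficient of dx_i ∧ dx_j in alpha ∧ beta is (alpha_i * beta_j - alpha_j * beta_i). Collecting: alpha ∧ beta = (6*x^2 + 3*y^2) dx ∧ dy.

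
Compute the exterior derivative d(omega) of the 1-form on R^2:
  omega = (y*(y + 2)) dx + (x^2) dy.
d(omega) = (2*x - 2*y - 2) dx ∧ dy

For a 1-form omega = sum_i f_i dx_i, the exterior derivative is
  d(omega) = sum_{i < j} (∂f_j/∂x_i - ∂f_i/∂x_j) dx_i ∧ dx_j.
  coefficient of dx ∧ dy: ∂f_2/∂x - ∂f_1/∂y = ∂(x^2)/∂x - ∂(y*(y + 2))/∂y = 2*x - 2*y - 2
Assembling: d(omega) = (2*x - 2*y - 2) dx ∧ dy.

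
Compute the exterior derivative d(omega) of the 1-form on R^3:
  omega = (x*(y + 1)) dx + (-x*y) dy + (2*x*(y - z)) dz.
d(omega) = (-x - y) dx ∧ dy + (2*y - 2*z) dx ∧ dz + (2*x) dy ∧ dz

For a 1-form omega = sum_i f_i dx_i, the exterior derivative is
  d(omega) = sum_{i < j} (∂f_j/∂x_i - ∂f_i/∂x_j) dx_i ∧ dx_j.
  coefficient of dx ∧ dy: ∂f_2/∂x - ∂f_1/∂y = ∂(-x*y)/∂x - ∂(x*(y + 1))/∂y = -x - y
  coefficient of dx ∧ dz: ∂f_3/∂x - ∂f_1/∂z = ∂(2*x*(y - z))/∂x - ∂(x*(y + 1))/∂z = 2*y - 2*z
  coefficient of dy ∧ dz: ∂f_3/∂y - ∂f_2/∂z = ∂(2*x*(y - z))/∂y - ∂(-x*y)/∂z = 2*x
Assembling: d(omega) = (-x - y) dx ∧ dy + (2*y - 2*z) dx ∧ dz + (2*x) dy ∧ dz.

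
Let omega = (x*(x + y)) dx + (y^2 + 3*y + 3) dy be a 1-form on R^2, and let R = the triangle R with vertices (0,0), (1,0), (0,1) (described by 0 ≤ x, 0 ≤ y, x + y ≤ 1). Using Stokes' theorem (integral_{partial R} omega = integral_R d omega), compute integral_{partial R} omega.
integral_(partial R) omega = -1/6

Stokes: integral_partial_R omega = integral_R d omega with d omega = (∂Q/∂x - ∂P/∂y) dx ∧ dy.
  ∂Q/∂x = 0
  ∂P/∂y = x
  integrand = ∂Q/∂x - ∂P/∂y = -x.
Integrating over R: integral_0^1 integral_0^{1-x} (-x) dy dx = -1/6.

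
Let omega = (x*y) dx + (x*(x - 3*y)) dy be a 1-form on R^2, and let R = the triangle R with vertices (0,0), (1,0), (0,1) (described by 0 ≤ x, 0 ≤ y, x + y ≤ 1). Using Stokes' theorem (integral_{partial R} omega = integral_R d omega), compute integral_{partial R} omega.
integral_(partial R) omega = -1/3

Stokes: integral_partial_R omega = integral_R d omega with d omega = (∂Q/∂x - ∂P/∂y) dx ∧ dy.
  ∂Q/∂x = 2*x - 3*y
  ∂P/∂y = x
  integrand = ∂Q/∂x - ∂P/∂y = x - 3*y.
Integrating over R: integral_0^1 integral_0^{1-x} (x - 3*y) dy dx = -1/3.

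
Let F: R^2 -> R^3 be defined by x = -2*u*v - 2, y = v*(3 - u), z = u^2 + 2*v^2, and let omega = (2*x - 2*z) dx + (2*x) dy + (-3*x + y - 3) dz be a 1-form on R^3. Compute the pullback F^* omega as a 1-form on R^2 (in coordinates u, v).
F^* omega = (14*u^2*v + 12*u*v^2 + 6*u*v + 6*u + 8*v^3 + 12*v) du + (4*u^3 + 12*u^2*v + 28*u*v^2 - 12*u*v + 12*u + 12*v^2 + 12*v - 12) dv

Using F^*(f dg) = (f ∘ F) d(g ∘ F), substitute each coordinate x_i by F_i(u, v) in f_i, and replace dx_i by d F_i = (∂F_i/∂u) du + (∂F_i/∂v) dv.
  For the x component: f_1(F) = -2*u^2 - 4*u*v - 4*v^2 - 4; d F_1 = (-2*v) du + (-2*u) dv
  For the y component: f_2(F) = -4*u*v - 4; d F_2 = (-v) du + (3 - u) dv
  For the z component: f_3(F) = 5*u*v + 3*v + 3; d F_3 = (2*u) du + (4*v) dv
Combining and collecting du, dv coefficients:
  coeff of du: 14*u^2*v + 12*u*v^2 + 6*u*v + 6*u + 8*v^3 + 12*v
  coeff of dv: 4*u^3 + 12*u^2*v + 28*u*v^2 - 12*u*v + 12*u + 12*v^2 + 12*v - 12
F^* omega = (14*u^2*v + 12*u*v^2 + 6*u*v + 6*u + 8*v^3 + 12*v) du + (4*u^3 + 12*u^2*v + 28*u*v^2 - 12*u*v + 12*u + 12*v^2 + 12*v - 12) dv.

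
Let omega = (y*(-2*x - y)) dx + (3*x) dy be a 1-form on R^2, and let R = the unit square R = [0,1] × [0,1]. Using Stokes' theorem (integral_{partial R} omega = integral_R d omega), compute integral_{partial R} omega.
integral_(partial R) omega = 5

Stokes: integral_partial_R omega = integral_R d omega with d omega = (∂Q/∂x - ∂P/∂y) dx ∧ dy.
  ∂Q/∂x = 3
  ∂P/∂y = -2*x - 2*y
  integrand = ∂Q/∂x - ∂P/∂y = 2*x + 2*y + 3.
Integrating over R: integral_0^1 integral_0^1 (2*x + 2*y + 3) dx dy = 5.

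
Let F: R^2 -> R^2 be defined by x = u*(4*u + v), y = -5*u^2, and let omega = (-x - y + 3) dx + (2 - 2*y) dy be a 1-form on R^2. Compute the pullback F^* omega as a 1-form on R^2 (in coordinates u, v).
F^* omega = (-92*u^3 - 7*u^2*v - u*v^2 + 4*u + 3*v) du + (u*(u^2 - u*v + 3)) dv

Using F^*(f dg) = (f ∘ F) d(g ∘ F), substitute each coordinate x_i by F_i(u, v) in f_i, and replace dx_i by d F_i = (∂F_i/∂u) du + (∂F_i/∂v) dv.
  For the x component: f_1(F) = u^2 - u*v + 3; d F_1 = (8*u + v) du + (u) dv
  For the y component: f_2(F) = 10*u^2 + 2; d F_2 = (-10*u) du + (0) dv
Combining and collecting du, dv coefficients:
  coeff of du: -92*u^3 - 7*u^2*v - u*v^2 + 4*u + 3*v
  coeff of dv: u*(u^2 - u*v + 3)
F^* omega = (-92*u^3 - 7*u^2*v - u*v^2 + 4*u + 3*v) du + (u*(u^2 - u*v + 3)) dv.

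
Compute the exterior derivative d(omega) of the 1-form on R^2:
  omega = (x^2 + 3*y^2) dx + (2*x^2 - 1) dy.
d(omega) = (4*x - 6*y) dx ∧ dy

For a 1-form omega = sum_i f_i dx_i, the exterior derivative is
  d(omega) = sum_{i < j} (∂f_j/∂x_i - ∂f_i/∂x_j) dx_i ∧ dx_j.
  coefficient of dx ∧ dy: ∂f_2/∂x - ∂f_1/∂y = ∂(2*x^2 - 1)/∂x - ∂(x^2 + 3*y^2)/∂y = 4*x - 6*y
Assembling: d(omega) = (4*x - 6*y) dx ∧ dy.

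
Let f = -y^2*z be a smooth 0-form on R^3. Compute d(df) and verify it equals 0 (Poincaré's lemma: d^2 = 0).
d(df) = 0

Step 1: df = sum_i (∂f/∂x_i) dx_i = (0) dx + (-2*y*z) dy + (-y^2) dz.
Step 2: Apply d again. Using the 1-form formula, the coefficient of dx ∧ dy in d(df) is ∂^2 f/∂x ∂y - ∂^2 f/∂y ∂x = (0) - (0) = 0 (equality of mixed partials for smooth f).
Similarly for dx ∧ dz and dy ∧ dz — all coefficients vanish. So d(df) = 0.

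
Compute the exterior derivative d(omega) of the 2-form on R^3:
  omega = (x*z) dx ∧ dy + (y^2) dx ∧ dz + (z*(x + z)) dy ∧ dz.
d(omega) = (x - 2*y + z) dx ∧ dy ∧ dz

For a 2-form omega = sum_{i<j} g_{ij} dx_i ∧ dx_j, the exterior derivative is
  d(omega) = sum_{i<j} d(g_{ij}) ∧ dx_i ∧ dx_j = sum_{i<j, k} (∂g_{ij}/∂x_k) dx_k ∧ dx_i ∧ dx_j.
Expand each term, using dx_k ∧ dx_i ∧ dx_j = sgn(permutation) dx_{(a)} ∧ dx_{(b)} ∧ dx_{(c)} with (a < b < c) sorted:
  d(x*z) includes (∂/∂z)(x*z) dz = (x) dz, which multiplied by dx ∧ dy gives (x) dx ∧ dy ∧ dz
  d(y^2) includes (∂/∂y)(y^2) dy = (2*y) dy, which multiplied by dx ∧ dz gives (-2*y) dx ∧ dy ∧ dz
  d(z*(x + z)) includes (∂/∂x)(z*(x + z)) dx = (z) dx, which multiplied by dy ∧ dz gives (z) dx ∧ dy ∧ dz
Collecting like 3-forms: d(omega) = (x - 2*y + z) dx ∧ dy ∧ dz.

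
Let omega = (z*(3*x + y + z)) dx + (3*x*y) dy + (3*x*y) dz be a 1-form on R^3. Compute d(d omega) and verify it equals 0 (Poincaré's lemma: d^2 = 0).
d(d omega) = 0

Step 1: d omega = sum_{i<j} (∂f_j/∂x_i - ∂f_i/∂x_j) dx_i ∧ dx_j:
  coeff of dx ∧ dy: 3*y - z
  coeff of dx ∧ dz: -3*x + 2*y - 2*z
  coeff of dy ∧ dz: 3*x
Step 2: Apply d again to each 2-form coefficient. The only possible 3-form in R^3 is dx ∧ dy ∧ dz, with coefficient
  ∂(coeff of dy∧dz)/∂x - ∂(coeff of dx∧dz)/∂y + ∂(coeff of dx∧dy)/∂z
  = ∂/∂x (3*x) - ∂/∂y (-3*x + 2*y - 2*z) + ∂/∂z (3*y - z).
Each of these terms simplifies to sums of mixed partials that cancel in pairs. The result is 0 (by equality of mixed partials for smooth functions — Schwarz / Clairaut).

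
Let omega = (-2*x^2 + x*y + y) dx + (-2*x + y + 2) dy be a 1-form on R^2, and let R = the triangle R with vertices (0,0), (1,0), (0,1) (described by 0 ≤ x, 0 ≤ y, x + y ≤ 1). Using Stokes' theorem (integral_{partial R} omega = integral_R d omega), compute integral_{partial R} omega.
integral_(partial R) omega = -5/3

Stokes: integral_partial_R omega = integral_R d omega with d omega = (∂Q/∂x - ∂P/∂y) dx ∧ dy.
  ∂Q/∂x = -2
  ∂P/∂y = x + 1
  integrand = ∂Q/∂x - ∂P/∂y = -x - 3.
Integrating over R: integral_0^1 integral_0^{1-x} (-x - 3) dy dx = -5/3.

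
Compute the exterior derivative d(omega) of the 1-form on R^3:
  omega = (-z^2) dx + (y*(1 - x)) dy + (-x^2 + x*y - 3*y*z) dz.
d(omega) = (-y) dx ∧ dy + (-2*x + y + 2*z) dx ∧ dz + (x - 3*z) dy ∧ dz

For a 1-form omega = sum_i f_i dx_i, the exterior derivative is
  d(omega) = sum_{i < j} (∂f_j/∂x_i - ∂f_i/∂x_j) dx_i ∧ dx_j.
  coefficient of dx ∧ dy: ∂f_2/∂x - ∂f_1/∂y = ∂(y*(1 - x))/∂x - ∂(-z^2)/∂y = -y
  coefficient of dx ∧ dz: ∂f_3/∂x - ∂f_1/∂z = ∂(-x^2 + x*y - 3*y*z)/∂x - ∂(-z^2)/∂z = -2*x + y + 2*z
  coefficient of dy ∧ dz: ∂f_3/∂y - ∂f_2/∂z = ∂(-x^2 + x*y - 3*y*z)/∂y - ∂(y*(1 - x))/∂z = x - 3*z
Assembling: d(omega) = (-y) dx ∧ dy + (-2*x + y + 2*z) dx ∧ dz + (x - 3*z) dy ∧ dz.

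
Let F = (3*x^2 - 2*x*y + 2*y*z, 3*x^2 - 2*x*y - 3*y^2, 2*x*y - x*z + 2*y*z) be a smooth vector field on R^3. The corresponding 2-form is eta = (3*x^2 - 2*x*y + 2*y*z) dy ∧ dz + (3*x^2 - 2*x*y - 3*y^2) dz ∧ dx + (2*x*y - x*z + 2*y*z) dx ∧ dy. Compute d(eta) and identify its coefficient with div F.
d(eta) = (3*x - 6*y) dx ∧ dy ∧ dz; div F = 3*x - 6*y

For a 2-form in R^3 of the form above, applying d gives a 3-form with coefficient ∂P/∂x + ∂Q/∂y + ∂R/∂z:
  ∂P/∂x = 6*x - 2*y
  ∂Q/∂y = -2*x - 6*y
  ∂R/∂z = -x + 2*y
Sum = 3*x - 6*y, which is exactly div F.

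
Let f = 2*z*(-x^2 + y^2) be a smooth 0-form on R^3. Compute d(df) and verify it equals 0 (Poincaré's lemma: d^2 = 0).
d(df) = 0

Step 1: df = sum_i (∂f/∂x_i) dx_i = (-4*x*z) dx + (4*y*z) dy + (-2*x^2 + 2*y^2) dz.
Step 2: Apply d again. Using the 1-form formula, the coefficient of dx ∧ dy in d(df) is ∂^2 f/∂x ∂y - ∂^2 f/∂y ∂x = (0) - (0) = 0 (equality of mixed partials for smooth f).
Similarly for dx ∧ dz and dy ∧ dz — all coefficients vanish. So d(df) = 0.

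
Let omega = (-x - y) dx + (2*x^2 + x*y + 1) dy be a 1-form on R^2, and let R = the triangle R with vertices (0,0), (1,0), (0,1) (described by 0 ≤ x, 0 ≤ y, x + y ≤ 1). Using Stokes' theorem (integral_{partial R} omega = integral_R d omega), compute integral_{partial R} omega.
integral_(partial R) omega = 4/3

Stokes: integral_partial_R omega = integral_R d omega with d omega = (∂Q/∂x - ∂P/∂y) dx ∧ dy.
  ∂Q/∂x = 4*x + y
  ∂P/∂y = -1
  integrand = ∂Q/∂x - ∂P/∂y = 4*x + y + 1.
Integrating over R: integral_0^1 integral_0^{1-x} (4*x + y + 1) dy dx = 4/3.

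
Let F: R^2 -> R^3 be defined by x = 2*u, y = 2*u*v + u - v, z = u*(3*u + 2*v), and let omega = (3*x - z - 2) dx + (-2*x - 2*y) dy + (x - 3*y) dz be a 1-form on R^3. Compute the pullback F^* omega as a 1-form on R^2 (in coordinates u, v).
F^* omega = (-36*u^2*v - 12*u^2 - 20*u*v^2 - 4*u*v + 6*u + 10*v^2 + 2*v - 4) du + (-20*u^2*v - 14*u^2 + 14*u*v + 6*u - 2*v) dv

Using F^*(f dg) = (f ∘ F) d(g ∘ F), substitute each coordinate x_i by F_i(u, v) in f_i, and replace dx_i by d F_i = (∂F_i/∂u) du + (∂F_i/∂v) dv.
  For the x component: f_1(F) = -3*u^2 - 2*u*v + 6*u - 2; d F_1 = (2) du + (0) dv
  For the y component: f_2(F) = -4*u*v - 6*u + 2*v; d F_2 = (2*v + 1) du + (2*u - 1) dv
  For the z component: f_3(F) = -6*u*v - u + 3*v; d F_3 = (6*u + 2*v) du + (2*u) dv
Combining and collecting du, dv coefficients:
  coeff of du: -36*u^2*v - 12*u^2 - 20*u*v^2 - 4*u*v + 6*u + 10*v^2 + 2*v - 4
  coeff of dv: -20*u^2*v - 14*u^2 + 14*u*v + 6*u - 2*v
F^* omega = (-36*u^2*v - 12*u^2 - 20*u*v^2 - 4*u*v + 6*u + 10*v^2 + 2*v - 4) du + (-20*u^2*v - 14*u^2 + 14*u*v + 6*u - 2*v) dv.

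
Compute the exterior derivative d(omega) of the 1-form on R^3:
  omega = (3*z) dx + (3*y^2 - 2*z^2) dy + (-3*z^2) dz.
d(omega) = (-3) dx ∧ dz + (4*z) dy ∧ dz

For a 1-form omega = sum_i f_i dx_i, the exterior derivative is
  d(omega) = sum_{i < j} (∂f_j/∂x_i - ∂f_i/∂x_j) dx_i ∧ dx_j.
  coefficient of dx ∧ dz: ∂f_3/∂x - ∂f_1/∂z = ∂(-3*z^2)/∂x - ∂(3*z)/∂z = -3
  coefficient of dy ∧ dz: ∂f_3/∂y - ∂f_2/∂z = ∂(-3*z^2)/∂y - ∂(3*y^2 - 2*z^2)/∂z = 4*z
Assembling: d(omega) = (-3) dx ∧ dz + (4*z) dy ∧ dz.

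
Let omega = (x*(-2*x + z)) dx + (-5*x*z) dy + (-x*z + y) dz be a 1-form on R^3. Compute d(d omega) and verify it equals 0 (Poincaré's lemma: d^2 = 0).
d(d omega) = 0

Step 1: d omega = sum_{i<j} (∂f_j/∂x_i - ∂f_i/∂x_j) dx_i ∧ dx_j:
  coeff of dx ∧ dy: -5*z
  coeff of dx ∧ dz: -x - z
  coeff of dy ∧ dz: 5*x + 1
Step 2: Apply d again to each 2-form coefficient. The only possible 3-form in R^3 is dx ∧ dy ∧ dz, with coefficient
  ∂(coeff of dy∧dz)/∂x - ∂(coeff of dx∧dz)/∂y + ∂(coeff of dx∧dy)/∂z
  = ∂/∂x (5*x + 1) - ∂/∂y (-x - z) + ∂/∂z (-5*z).
Each of these terms simplifies to sums of mixed partials that cancel in pairs. The result is 0 (by equality of mixed partials for smooth functions — Schwarz / Clairaut).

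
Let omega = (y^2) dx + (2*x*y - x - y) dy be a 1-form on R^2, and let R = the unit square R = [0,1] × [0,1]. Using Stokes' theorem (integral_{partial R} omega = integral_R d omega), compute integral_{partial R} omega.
integral_(partial R) omega = -1

Stokes: integral_partial_R omega = integral_R d omega with d omega = (∂Q/∂x - ∂P/∂y) dx ∧ dy.
  ∂Q/∂x = 2*y - 1
  ∂P/∂y = 2*y
  integrand = ∂Q/∂x - ∂P/∂y = -1.
Integrating over R: integral_0^1 integral_0^1 (-1) dx dy = -1.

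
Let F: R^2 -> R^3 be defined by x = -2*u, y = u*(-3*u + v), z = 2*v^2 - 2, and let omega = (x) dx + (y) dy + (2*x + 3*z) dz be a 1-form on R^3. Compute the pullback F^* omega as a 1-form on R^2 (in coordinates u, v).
F^* omega = (u*(18*u^2 - 9*u*v + v^2 + 4)) du + (-3*u^3 + u^2*v - 16*u*v + 24*v^3 - 24*v) dv

Using F^*(f dg) = (f ∘ F) d(g ∘ F), substitute each coordinate x_i by F_i(u, v) in f_i, and replace dx_i by d F_i = (∂F_i/∂u) du + (∂F_i/∂v) dv.
  For the x component: f_1(F) = -2*u; d F_1 = (-2) du + (0) dv
  For the y component: f_2(F) = u*(-3*u + v); d F_2 = (-6*u + v) du + (u) dv
  For the z component: f_3(F) = -4*u + 6*v^2 - 6; d F_3 = (0) du + (4*v) dv
Combining and collecting du, dv coefficients:
  coeff of du: u*(18*u^2 - 9*u*v + v^2 + 4)
  coeff of dv: -3*u^3 + u^2*v - 16*u*v + 24*v^3 - 24*v
F^* omega = (u*(18*u^2 - 9*u*v + v^2 + 4)) du + (-3*u^3 + u^2*v - 16*u*v + 24*v^3 - 24*v) dv.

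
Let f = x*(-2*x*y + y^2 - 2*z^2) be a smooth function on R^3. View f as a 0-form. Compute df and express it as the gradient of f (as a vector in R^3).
df = (-4*x*y + y^2 - 2*z^2) dx + (2*x*(-x + y)) dy + (-4*x*z) dz; grad f = (-4*x*y + y^2 - 2*z^2, 2*x*(-x + y), -4*x*z)

For a 0-form f, d f = (∂f/∂x) dx + (∂f/∂y) dy + (∂f/∂z) dz. The components of the vector representation are exactly the entries of grad f in Cartesian coordinates:
  ∂f/∂x = -4*x*y + y^2 - 2*z^2
  ∂f/∂y = 2*x*(-x + y)
  ∂f/∂z = -4*x*z.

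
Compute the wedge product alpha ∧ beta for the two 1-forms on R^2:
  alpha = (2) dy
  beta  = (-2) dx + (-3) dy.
alpha ∧ beta = (4) dx ∧ dy

Distribute the wedge, using dx_i ∧ dx_j = -dx_j ∧ dx_i and dx_i ∧ dx_i = 0. For each pair (i, j) with i < j, the coefficient of dx_i ∧ dx_j in alpha ∧ beta is (alpha_i * beta_j - alpha_j * beta_i). Collecting: alpha ∧ beta = (4) dx ∧ dy.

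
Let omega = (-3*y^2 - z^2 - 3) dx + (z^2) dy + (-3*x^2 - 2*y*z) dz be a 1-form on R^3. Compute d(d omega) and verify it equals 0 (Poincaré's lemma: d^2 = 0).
d(d omega) = 0

Step 1: d omega = sum_{i<j} (∂f_j/∂x_i - ∂f_i/∂x_j) dx_i ∧ dx_j:
  coeff of dx ∧ dy: 6*y
  coeff of dx ∧ dz: -6*x + 2*z
  coeff of dy ∧ dz: -4*z
Step 2: Apply d again to each 2-form coefficient. The only possible 3-form in R^3 is dx ∧ dy ∧ dz, with coefficient
  ∂(coeff of dy∧dz)/∂x - ∂(coeff of dx∧dz)/∂y + ∂(coeff of dx∧dy)/∂z
  = ∂/∂x (-4*z) - ∂/∂y (-6*x + 2*z) + ∂/∂z (6*y).
Each of these terms simplifies to sums of mixed partials that cancel in pairs. The result is 0 (by equality of mixed partials for smooth functions — Schwarz / Clairaut).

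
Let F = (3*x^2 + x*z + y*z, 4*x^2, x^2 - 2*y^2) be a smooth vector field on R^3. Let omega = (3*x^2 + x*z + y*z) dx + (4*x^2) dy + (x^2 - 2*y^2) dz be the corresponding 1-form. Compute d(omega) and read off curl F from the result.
d(omega) = (-4*y) dy ∧ dz + (-x + y) dz ∧ dx + (8*x - z) dx ∧ dy; curl F = (-4*y, -x + y, 8*x - z)

d omega = sum_{i<j} (∂f_j/∂x_i - ∂f_i/∂x_j) dx_i ∧ dx_j. Under the identification (dy ∧ dz, dz ∧ dx, dx ∧ dy) ↔ (e_x, e_y, e_z), the coefficients are exactly the components of curl F. Compute:
  ∂R/∂y - ∂Q/∂z = (-4*y) - (0) = -4*y
  ∂P/∂z - ∂R/∂x = (x + y) - (2*x) = -x + y
  ∂Q/∂x - ∂P/∂y = (8*x) - (z) = 8*x - z.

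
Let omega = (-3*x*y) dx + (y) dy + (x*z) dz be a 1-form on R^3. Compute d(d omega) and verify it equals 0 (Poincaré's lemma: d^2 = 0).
d(d omega) = 0

Step 1: d omega = sum_{i<j} (∂f_j/∂x_i - ∂f_i/∂x_j) dx_i ∧ dx_j:
  coeff of dx ∧ dy: 3*x
  coeff of dx ∧ dz: z
  coeff of dy ∧ dz: 0
Step 2: Apply d again to each 2-form coefficient. The only possible 3-form in R^3 is dx ∧ dy ∧ dz, with coefficient
  ∂(coeff of dy∧dz)/∂x - ∂(coeff of dx∧dz)/∂y + ∂(coeff of dx∧dy)/∂z
  = ∂/∂x (0) - ∂/∂y (z) + ∂/∂z (3*x).
Each of these terms simplifies to sums of mixed partials that cancel in pairs. The result is 0 (by equality of mixed partials for smooth functions — Schwarz / Clairaut).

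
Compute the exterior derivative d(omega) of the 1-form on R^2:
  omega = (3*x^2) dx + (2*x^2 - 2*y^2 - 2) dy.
d(omega) = (4*x) dx ∧ dy

For a 1-form omega = sum_i f_i dx_i, the exterior derivative is
  d(omega) = sum_{i < j} (∂f_j/∂x_i - ∂f_i/∂x_j) dx_i ∧ dx_j.
  coefficient of dx ∧ dy: ∂f_2/∂x - ∂f_1/∂y = ∂(2*x^2 - 2*y^2 - 2)/∂x - ∂(3*x^2)/∂y = 4*x
Assembling: d(omega) = (4*x) dx ∧ dy.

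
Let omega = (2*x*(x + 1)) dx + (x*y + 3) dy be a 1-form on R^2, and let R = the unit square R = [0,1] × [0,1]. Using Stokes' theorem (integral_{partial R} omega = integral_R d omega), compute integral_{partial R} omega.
integral_(partial R) omega = 1/2

Stokes: integral_partial_R omega = integral_R d omega with d omega = (∂Q/∂x - ∂P/∂y) dx ∧ dy.
  ∂Q/∂x = y
  ∂P/∂y = 0
  integrand = ∂Q/∂x - ∂P/∂y = y.
Integrating over R: integral_0^1 integral_0^1 (y) dx dy = 1/2.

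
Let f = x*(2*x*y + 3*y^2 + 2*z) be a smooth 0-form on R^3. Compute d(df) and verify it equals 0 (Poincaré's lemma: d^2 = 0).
d(df) = 0

Step 1: df = sum_i (∂f/∂x_i) dx_i = (4*x*y + 3*y^2 + 2*z) dx + (2*x*(x + 3*y)) dy + (2*x) dz.
Step 2: Apply d again. Using the 1-form formula, the coefficient of dx ∧ dy in d(df) is ∂^2 f/∂x ∂y - ∂^2 f/∂y ∂x = (4*x + 6*y) - (4*x + 6*y) = 0 (equality of mixed partials for smooth f).
Similarly for dx ∧ dz and dy ∧ dz — all coefficients vanish. So d(df) = 0.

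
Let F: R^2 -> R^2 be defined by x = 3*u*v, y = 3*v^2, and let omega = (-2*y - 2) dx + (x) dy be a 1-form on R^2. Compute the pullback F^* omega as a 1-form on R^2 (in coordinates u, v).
F^* omega = (-18*v^3 - 6*v) du + (-6*u) dv

Using F^*(f dg) = (f ∘ F) d(g ∘ F), substitute each coordinate x_i by F_i(u, v) in f_i, and replace dx_i by d F_i = (∂F_i/∂u) du + (∂F_i/∂v) dv.
  For the x component: f_1(F) = -6*v^2 - 2; d F_1 = (3*v) du + (3*u) dv
  For the y component: f_2(F) = 3*u*v; d F_2 = (0) du + (6*v) dv
Combining and collecting du, dv coefficients:
  coeff of du: -18*v^3 - 6*v
  coeff of dv: -6*u
F^* omega = (-18*v^3 - 6*v) du + (-6*u) dv.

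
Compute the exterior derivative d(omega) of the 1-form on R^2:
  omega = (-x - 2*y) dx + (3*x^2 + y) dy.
d(omega) = (6*x + 2) dx ∧ dy

For a 1-form omega = sum_i f_i dx_i, the exterior derivative is
  d(omega) = sum_{i < j} (∂f_j/∂x_i - ∂f_i/∂x_j) dx_i ∧ dx_j.
  coefficient of dx ∧ dy: ∂f_2/∂x - ∂f_1/∂y = ∂(3*x^2 + y)/∂x - ∂(-x - 2*y)/∂y = 6*x + 2
Assembling: d(omega) = (6*x + 2) dx ∧ dy.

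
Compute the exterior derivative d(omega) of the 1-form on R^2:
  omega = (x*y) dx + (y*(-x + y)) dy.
d(omega) = (-x - y) dx ∧ dy

For a 1-form omega = sum_i f_i dx_i, the exterior derivative is
  d(omega) = sum_{i < j} (∂f_j/∂x_i - ∂f_i/∂x_j) dx_i ∧ dx_j.
  coefficient of dx ∧ dy: ∂f_2/∂x - ∂f_1/∂y = ∂(y*(-x + y))/∂x - ∂(x*y)/∂y = -x - y
Assembling: d(omega) = (-x - y) dx ∧ dy.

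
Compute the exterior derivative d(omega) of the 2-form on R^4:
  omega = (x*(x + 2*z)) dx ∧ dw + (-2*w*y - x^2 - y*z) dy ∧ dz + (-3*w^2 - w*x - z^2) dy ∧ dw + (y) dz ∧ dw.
d(omega) = (-2*x) dx ∧ dz ∧ dw + (-2*x) dx ∧ dy ∧ dz + (-2*y + 2*z + 1) dy ∧ dz ∧ dw + (-w) dx ∧ dy ∧ dw

For a 2-form omega = sum_{i<j} g_{ij} dx_i ∧ dx_j, the exterior derivative is
  d(omega) = sum_{i<j} d(g_{ij}) ∧ dx_i ∧ dx_j = sum_{i<j, k} (∂g_{ij}/∂x_k) dx_k ∧ dx_i ∧ dx_j.
Expand each term, using dx_k ∧ dx_i ∧ dx_j = sgn(permutation) dx_{(a)} ∧ dx_{(b)} ∧ dx_{(c)} with (a < b < c) sorted:
  d(x*(x + 2*z)) includes (∂/∂z)(x*(x + 2*z)) dz = (2*x) dz, which multiplied by dx ∧ dw gives (-2*x) dx ∧ dz ∧ dw
  d(-2*w*y - x^2 - y*z) includes (∂/∂x)(-2*w*y - x^2 - y*z) dx = (-2*x) dx, which multiplied by dy ∧ dz gives (-2*x) dx ∧ dy ∧ dz
  d(-2*w*y - x^2 - y*z) includes (∂/∂w)(-2*w*y - x^2 - y*z) dw = (-2*y) dw, which multiplied by dy ∧ dz gives (-2*y) dy ∧ dz ∧ dw
  d(-3*w^2 - w*x - z^2) includes (∂/∂x)(-3*w^2 - w*x - z^2) dx = (-w) dx, which multiplied by dy ∧ dw gives (-w) dx ∧ dy ∧ dw
  d(-3*w^2 - w*x - z^2) includes (∂/∂z)(-3*w^2 - w*x - z^2) dz = (-2*z) dz, which multiplied by dy ∧ dw gives (2*z) dy ∧ dz ∧ dw
  d(y) includes (∂/∂y)(y) dy = (1) dy, which multiplied by dz ∧ dw gives (1) dy ∧ dz ∧ dw
Collecting like 3-forms: d(omega) = (-2*x) dx ∧ dz ∧ dw + (-2*x) dx ∧ dy ∧ dz + (-2*y + 2*z + 1) dy ∧ dz ∧ dw + (-w) dx ∧ dy ∧ dw.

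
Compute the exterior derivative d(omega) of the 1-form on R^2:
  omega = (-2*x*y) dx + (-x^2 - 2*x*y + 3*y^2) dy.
d(omega) = (-2*y) dx ∧ dy

For a 1-form omega = sum_i f_i dx_i, the exterior derivative is
  d(omega) = sum_{i < j} (∂f_j/∂x_i - ∂f_i/∂x_j) dx_i ∧ dx_j.
  coefficient of dx ∧ dy: ∂f_2/∂x - ∂f_1/∂y = ∂(-x^2 - 2*x*y + 3*y^2)/∂x - ∂(-2*x*y)/∂y = -2*y
Assembling: d(omega) = (-2*y) dx ∧ dy.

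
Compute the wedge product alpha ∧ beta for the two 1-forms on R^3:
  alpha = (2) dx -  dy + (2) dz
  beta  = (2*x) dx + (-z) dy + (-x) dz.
alpha ∧ beta = (2*x - 2*z) dx ∧ dy + (-6*x) dx ∧ dz + (x + 2*z) dy ∧ dz

Distribute the wedge, using dx_i ∧ dx_j = -dx_j ∧ dx_i and dx_i ∧ dx_i = 0. For each pair (i, j) with i < j, the coefficient of dx_i ∧ dx_j in alpha ∧ beta is (alpha_i * beta_j - alpha_j * beta_i). Collecting: alpha ∧ beta = (2*x - 2*z) dx ∧ dy + (-6*x) dx ∧ dz + (x + 2*z) dy ∧ dz.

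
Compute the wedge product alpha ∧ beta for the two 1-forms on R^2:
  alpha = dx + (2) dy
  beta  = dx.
alpha ∧ beta = (-2) dx ∧ dy

Distribute the wedge, using dx_i ∧ dx_j = -dx_j ∧ dx_i and dx_i ∧ dx_i = 0. For each pair (i, j) with i < j, the coefficient of dx_i ∧ dx_j in alpha ∧ beta is (alpha_i * beta_j - alpha_j * beta_i). Collecting: alpha ∧ beta = (-2) dx ∧ dy.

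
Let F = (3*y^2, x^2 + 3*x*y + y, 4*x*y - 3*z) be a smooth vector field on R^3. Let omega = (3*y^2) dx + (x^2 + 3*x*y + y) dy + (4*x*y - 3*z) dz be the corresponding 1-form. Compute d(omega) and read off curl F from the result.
d(omega) = (4*x) dy ∧ dz + (-4*y) dz ∧ dx + (2*x - 3*y) dx ∧ dy; curl F = (4*x, -4*y, 2*x - 3*y)

d omega = sum_{i<j} (∂f_j/∂x_i - ∂f_i/∂x_j) dx_i ∧ dx_j. Under the identification (dy ∧ dz, dz ∧ dx, dx ∧ dy) ↔ (e_x, e_y, e_z), the coefficients are exactly the components of curl F. Compute:
  ∂R/∂y - ∂Q/∂z = (4*x) - (0) = 4*x
  ∂P/∂z - ∂R/∂x = (0) - (4*y) = -4*y
  ∂Q/∂x - ∂P/∂y = (2*x + 3*y) - (6*y) = 2*x - 3*y.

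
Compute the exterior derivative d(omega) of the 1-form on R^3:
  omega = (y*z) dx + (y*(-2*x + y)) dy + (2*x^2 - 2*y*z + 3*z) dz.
d(omega) = (-2*y - z) dx ∧ dy + (4*x - y) dx ∧ dz + (-2*z) dy ∧ dz

For a 1-form omega = sum_i f_i dx_i, the exterior derivative is
  d(omega) = sum_{i < j} (∂f_j/∂x_i - ∂f_i/∂x_j) dx_i ∧ dx_j.
  coefficient of dx ∧ dy: ∂f_2/∂x - ∂f_1/∂y = ∂(y*(-2*x + y))/∂x - ∂(y*z)/∂y = -2*y - z
  coefficient of dx ∧ dz: ∂f_3/∂x - ∂f_1/∂z = ∂(2*x^2 - 2*y*z + 3*z)/∂x - ∂(y*z)/∂z = 4*x - y
  coefficient of dy ∧ dz: ∂f_3/∂y - ∂f_2/∂z = ∂(2*x^2 - 2*y*z + 3*z)/∂y - ∂(y*(-2*x + y))/∂z = -2*z
Assembling: d(omega) = (-2*y - z) dx ∧ dy + (4*x - y) dx ∧ dz + (-2*z) dy ∧ dz.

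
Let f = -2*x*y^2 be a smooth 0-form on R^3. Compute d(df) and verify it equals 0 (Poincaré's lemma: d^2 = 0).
d(df) = 0

Step 1: df = sum_i (∂f/∂x_i) dx_i = (-2*y^2) dx + (-4*x*y) dy + (0) dz.
Step 2: Apply d again. Using the 1-form formula, the coefficient of dx ∧ dy in d(df) is ∂^2 f/∂x ∂y - ∂^2 f/∂y ∂x = (-4*y) - (-4*y) = 0 (equality of mixed partials for smooth f).
Similarly for dx ∧ dz and dy ∧ dz — all coefficients vanish. So d(df) = 0.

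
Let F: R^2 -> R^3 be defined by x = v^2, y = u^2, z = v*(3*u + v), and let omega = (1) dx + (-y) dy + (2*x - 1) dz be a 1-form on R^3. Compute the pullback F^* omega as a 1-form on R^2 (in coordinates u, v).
F^* omega = (-2*u^3 + 6*v^3 - 3*v) du + (6*u*v^2 - 3*u + 4*v^3) dv

Using F^*(f dg) = (f ∘ F) d(g ∘ F), substitute each coordinate x_i by F_i(u, v) in f_i, and replace dx_i by d F_i = (∂F_i/∂u) du + (∂F_i/∂v) dv.
  For the x component: f_1(F) = 1; d F_1 = (0) du + (2*v) dv
  For the y component: f_2(F) = -u^2; d F_2 = (2*u) du + (0) dv
  For the z component: f_3(F) = 2*v^2 - 1; d F_3 = (3*v) du + (3*u + 2*v) dv
Combining and collecting du, dv coefficients:
  coeff of du: -2*u^3 + 6*v^3 - 3*v
  coeff of dv: 6*u*v^2 - 3*u + 4*v^3
F^* omega = (-2*u^3 + 6*v^3 - 3*v) du + (6*u*v^2 - 3*u + 4*v^3) dv.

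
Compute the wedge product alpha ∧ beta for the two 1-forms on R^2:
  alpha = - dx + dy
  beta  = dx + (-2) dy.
alpha ∧ beta = (1) dx ∧ dy

Distribute the wedge, using dx_i ∧ dx_j = -dx_j ∧ dx_i and dx_i ∧ dx_i = 0. For each pair (i, j) with i < j, the coefficient of dx_i ∧ dx_j in alpha ∧ beta is (alpha_i * beta_j - alpha_j * beta_i). Collecting: alpha ∧ beta = (1) dx ∧ dy.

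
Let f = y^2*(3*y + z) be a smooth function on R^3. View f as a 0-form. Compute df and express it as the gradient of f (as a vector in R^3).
df = (0) dx + (y*(9*y + 2*z)) dy + (y^2) dz; grad f = (0, y*(9*y + 2*z), y^2)

For a 0-form f, d f = (∂f/∂x) dx + (∂f/∂y) dy + (∂f/∂z) dz. The components of the vector representation are exactly the entries of grad f in Cartesian coordinates:
  ∂f/∂x = 0
  ∂f/∂y = y*(9*y + 2*z)
  ∂f/∂z = y^2.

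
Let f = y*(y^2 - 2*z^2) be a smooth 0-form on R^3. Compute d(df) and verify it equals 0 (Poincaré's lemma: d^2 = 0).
d(df) = 0

Step 1: df = sum_i (∂f/∂x_i) dx_i = (0) dx + (3*y^2 - 2*z^2) dy + (-4*y*z) dz.
Step 2: Apply d again. Using the 1-form formula, the coefficient of dx ∧ dy in d(df) is ∂^2 f/∂x ∂y - ∂^2 f/∂y ∂x = (0) - (0) = 0 (equality of mixed partials for smooth f).
Similarly for dx ∧ dz and dy ∧ dz — all coefficients vanish. So d(df) = 0.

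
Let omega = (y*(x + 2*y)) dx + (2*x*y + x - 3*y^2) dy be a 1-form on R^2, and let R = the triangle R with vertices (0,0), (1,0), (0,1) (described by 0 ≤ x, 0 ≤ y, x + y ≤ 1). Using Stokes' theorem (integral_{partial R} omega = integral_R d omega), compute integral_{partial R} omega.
integral_(partial R) omega = 0

Stokes: integral_partial_R omega = integral_R d omega with d omega = (∂Q/∂x - ∂P/∂y) dx ∧ dy.
  ∂Q/∂x = 2*y + 1
  ∂P/∂y = x + 4*y
  integrand = ∂Q/∂x - ∂P/∂y = -x - 2*y + 1.
Integrating over R: integral_0^1 integral_0^{1-x} (-x - 2*y + 1) dy dx = 0.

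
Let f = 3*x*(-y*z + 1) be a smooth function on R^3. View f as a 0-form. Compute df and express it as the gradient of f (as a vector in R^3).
df = (-3*y*z + 3) dx + (-3*x*z) dy + (-3*x*y) dz; grad f = (-3*y*z + 3, -3*x*z, -3*x*y)

For a 0-form f, d f = (∂f/∂x) dx + (∂f/∂y) dy + (∂f/∂z) dz. The components of the vector representation are exactly the entries of grad f in Cartesian coordinates:
  ∂f/∂x = -3*y*z + 3
  ∂f/∂y = -3*x*z
  ∂f/∂z = -3*x*y.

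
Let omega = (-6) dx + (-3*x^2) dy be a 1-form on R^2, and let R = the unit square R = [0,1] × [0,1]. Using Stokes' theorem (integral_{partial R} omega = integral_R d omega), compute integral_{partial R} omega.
integral_(partial R) omega = -3

Stokes: integral_partial_R omega = integral_R d omega with d omega = (∂Q/∂x - ∂P/∂y) dx ∧ dy.
  ∂Q/∂x = -6*x
  ∂P/∂y = 0
  integrand = ∂Q/∂x - ∂P/∂y = -6*x.
Integrating over R: integral_0^1 integral_0^1 (-6*x) dx dy = -3.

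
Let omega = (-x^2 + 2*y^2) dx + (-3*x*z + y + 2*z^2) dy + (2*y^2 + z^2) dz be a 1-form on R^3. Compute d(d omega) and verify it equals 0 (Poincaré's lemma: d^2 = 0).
d(d omega) = 0

Step 1: d omega = sum_{i<j} (∂f_j/∂x_i - ∂f_i/∂x_j) dx_i ∧ dx_j:
  coeff of dx ∧ dy: -4*y - 3*z
  coeff of dx ∧ dz: 0
  coeff of dy ∧ dz: 3*x + 4*y - 4*z
Step 2: Apply d again to each 2-form coefficient. The only possible 3-form in R^3 is dx ∧ dy ∧ dz, with coefficient
  ∂(coeff of dy∧dz)/∂x - ∂(coeff of dx∧dz)/∂y + ∂(coeff of dx∧dy)/∂z
  = ∂/∂x (3*x + 4*y - 4*z) - ∂/∂y (0) + ∂/∂z (-4*y - 3*z).
Each of these terms simplifies to sums of mixed partials that cancel in pairs. The result is 0 (by equality of mixed partials for smooth functions — Schwarz / Clairaut).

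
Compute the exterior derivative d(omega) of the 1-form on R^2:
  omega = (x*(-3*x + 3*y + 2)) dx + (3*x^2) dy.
d(omega) = (3*x) dx ∧ dy

For a 1-form omega = sum_i f_i dx_i, the exterior derivative is
  d(omega) = sum_{i < j} (∂f_j/∂x_i - ∂f_i/∂x_j) dx_i ∧ dx_j.
  coefficient of dx ∧ dy: ∂f_2/∂x - ∂f_1/∂y = ∂(3*x^2)/∂x - ∂(x*(-3*x + 3*y + 2))/∂y = 3*x
Assembling: d(omega) = (3*x) dx ∧ dy.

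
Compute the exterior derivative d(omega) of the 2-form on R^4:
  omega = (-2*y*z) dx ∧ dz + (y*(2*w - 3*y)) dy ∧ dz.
d(omega) = (2*z) dx ∧ dy ∧ dz + (2*y) dy ∧ dz ∧ dw

For a 2-form omega = sum_{i<j} g_{ij} dx_i ∧ dx_j, the exterior derivative is
  d(omega) = sum_{i<j} d(g_{ij}) ∧ dx_i ∧ dx_j = sum_{i<j, k} (∂g_{ij}/∂x_k) dx_k ∧ dx_i ∧ dx_j.
Expand each term, using dx_k ∧ dx_i ∧ dx_j = sgn(permutation) dx_{(a)} ∧ dx_{(b)} ∧ dx_{(c)} with (a < b < c) sorted:
  d(-2*y*z) includes (∂/∂y)(-2*y*z) dy = (-2*z) dy, which multiplied by dx ∧ dz gives (2*z) dx ∧ dy ∧ dz
  d(y*(2*w - 3*y)) includes (∂/∂w)(y*(2*w - 3*y)) dw = (2*y) dw, which multiplied by dy ∧ dz gives (2*y) dy ∧ dz ∧ dw
Collecting like 3-forms: d(omega) = (2*z) dx ∧ dy ∧ dz + (2*y) dy ∧ dz ∧ dw.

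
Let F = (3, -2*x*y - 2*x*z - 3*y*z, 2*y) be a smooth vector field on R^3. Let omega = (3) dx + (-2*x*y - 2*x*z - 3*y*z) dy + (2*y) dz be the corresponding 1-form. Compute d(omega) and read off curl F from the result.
d(omega) = (2*x + 3*y + 2) dy ∧ dz + (0) dz ∧ dx + (-2*y - 2*z) dx ∧ dy; curl F = (2*x + 3*y + 2, 0, -2*y - 2*z)

d omega = sum_{i<j} (∂f_j/∂x_i - ∂f_i/∂x_j) dx_i ∧ dx_j. Under the identification (dy ∧ dz, dz ∧ dx, dx ∧ dy) ↔ (e_x, e_y, e_z), the coefficients are exactly the components of curl F. Compute:
  ∂R/∂y - ∂Q/∂z = (2) - (-2*x - 3*y) = 2*x + 3*y + 2
  ∂P/∂z - ∂R/∂x = (0) - (0) = 0
  ∂Q/∂x - ∂P/∂y = (-2*y - 2*z) - (0) = -2*y - 2*z.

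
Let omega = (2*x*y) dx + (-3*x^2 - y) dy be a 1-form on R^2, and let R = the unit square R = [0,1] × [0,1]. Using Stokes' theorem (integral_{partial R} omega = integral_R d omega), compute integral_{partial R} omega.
integral_(partial R) omega = -4

Stokes: integral_partial_R omega = integral_R d omega with d omega = (∂Q/∂x - ∂P/∂y) dx ∧ dy.
  ∂Q/∂x = -6*x
  ∂P/∂y = 2*x
  integrand = ∂Q/∂x - ∂P/∂y = -8*x.
Integrating over R: integral_0^1 integral_0^1 (-8*x) dx dy = -4.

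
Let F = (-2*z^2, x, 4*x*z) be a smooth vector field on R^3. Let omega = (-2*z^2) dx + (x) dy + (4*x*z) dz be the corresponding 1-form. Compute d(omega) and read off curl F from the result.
d(omega) = (0) dy ∧ dz + (-8*z) dz ∧ dx + (1) dx ∧ dy; curl F = (0, -8*z, 1)

d omega = sum_{i<j} (∂f_j/∂x_i - ∂f_i/∂x_j) dx_i ∧ dx_j. Under the identification (dy ∧ dz, dz ∧ dx, dx ∧ dy) ↔ (e_x, e_y, e_z), the coefficients are exactly the components of curl F. Compute:
  ∂R/∂y - ∂Q/∂z = (0) - (0) = 0
  ∂P/∂z - ∂R/∂x = (-4*z) - (4*z) = -8*z
  ∂Q/∂x - ∂P/∂y = (1) - (0) = 1.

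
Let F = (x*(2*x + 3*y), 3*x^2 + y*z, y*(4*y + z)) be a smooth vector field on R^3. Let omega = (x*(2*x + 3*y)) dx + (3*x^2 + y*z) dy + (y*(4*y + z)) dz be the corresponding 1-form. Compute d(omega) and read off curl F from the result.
d(omega) = (7*y + z) dy ∧ dz + (0) dz ∧ dx + (3*x) dx ∧ dy; curl F = (7*y + z, 0, 3*x)

d omega = sum_{i<j} (∂f_j/∂x_i - ∂f_i/∂x_j) dx_i ∧ dx_j. Under the identification (dy ∧ dz, dz ∧ dx, dx ∧ dy) ↔ (e_x, e_y, e_z), the coefficients are exactly the components of curl F. Compute:
  ∂R/∂y - ∂Q/∂z = (8*y + z) - (y) = 7*y + z
  ∂P/∂z - ∂R/∂x = (0) - (0) = 0
  ∂Q/∂x - ∂P/∂y = (6*x) - (3*x) = 3*x.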